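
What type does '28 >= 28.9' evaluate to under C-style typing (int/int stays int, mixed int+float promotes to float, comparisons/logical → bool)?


Operand types: int >= float
Rule: comparison yields bool
Result type: bool


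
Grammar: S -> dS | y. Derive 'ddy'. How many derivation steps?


Derivation: S => dS => ddS => ddy
Steps: 3


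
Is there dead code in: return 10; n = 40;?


statement follows a return and is unreachable
Dead: 'n = 40'


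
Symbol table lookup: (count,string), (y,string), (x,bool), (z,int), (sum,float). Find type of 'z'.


Lookup 'z' → type int


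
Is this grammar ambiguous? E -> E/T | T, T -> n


precedence layered via separate nonterminal T: deterministic
Unambiguous


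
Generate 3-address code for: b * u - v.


Break into single-operator statements:
t1 = b * u
t2 = t1 - v


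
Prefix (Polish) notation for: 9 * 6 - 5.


left-to-right (same/higher precedence on left): tree is (- (* 9 6) 5)
Prefix: - * 9 6 5


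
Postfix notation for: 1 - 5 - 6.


Left to right (same or higher precedence on left)
Postfix: 1 5 - 6 -


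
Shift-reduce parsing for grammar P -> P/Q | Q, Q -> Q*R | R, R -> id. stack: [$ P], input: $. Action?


start symbol P on stack, input exhausted
Action: accept


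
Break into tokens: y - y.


Scan left to right, longest-match per lexeme
Tokens: ID(y), OP(-), ID(y)


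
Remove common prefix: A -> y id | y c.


Common prefix: 'y'
Factored: A -> y A', A' -> id | c


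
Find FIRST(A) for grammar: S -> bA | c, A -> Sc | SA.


Per alternative of A: FIRST(Sc) = {b, c}; FIRST(SA) = {b, c}
FIRST(A) = {b, c}


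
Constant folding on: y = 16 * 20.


16 * 20 = 320 at compile time
Optimized: y = 320


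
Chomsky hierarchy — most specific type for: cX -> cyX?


LHS has context (more than one symbol) and |LHS| ≤ |RHS|
Classification: Type 1 (Context-Sensitive)


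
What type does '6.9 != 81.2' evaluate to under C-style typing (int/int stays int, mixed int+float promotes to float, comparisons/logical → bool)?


Operand types: float != float
Rule: comparison yields bool
Result type: bool


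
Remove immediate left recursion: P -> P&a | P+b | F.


Left-recursive alternatives: P&a, P+b; non-recursive: F
Introduce P': P -> FP', P' -> &aP' | +bP' | ε


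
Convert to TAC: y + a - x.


Break into single-operator statements:
t1 = y + a
t2 = t1 - x


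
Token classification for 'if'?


Pattern: reserved word
Type: KEYWORD


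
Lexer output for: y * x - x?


Scan left to right, longest-match per lexeme
Tokens: ID(y), OP(*), ID(x), OP(-), ID(x)


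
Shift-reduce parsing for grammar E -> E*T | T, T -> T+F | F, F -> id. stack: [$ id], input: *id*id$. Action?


'id' on top is the handle for F -> id
Action: reduce (F -> id)


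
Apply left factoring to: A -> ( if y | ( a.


Common prefix: '('
Factored: A -> ( A', A' -> if y | a


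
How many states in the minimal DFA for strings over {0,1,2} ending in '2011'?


Track the longest suffix of input matching a prefix of '2011': 5 classes (prefixes of length 0..4)
Minimal DFA: 5 states


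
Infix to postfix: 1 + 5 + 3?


Left to right (same or higher precedence on left)
Postfix: 1 5 + 3 +


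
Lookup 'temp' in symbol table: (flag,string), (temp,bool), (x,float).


Lookup 'temp' → type bool


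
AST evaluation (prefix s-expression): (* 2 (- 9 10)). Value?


Evaluate inner: (- 9 10) = -1
Evaluate root: (* 2 -1) = -2
Result: -2


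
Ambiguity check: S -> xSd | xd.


balanced x^n…d^n: each string has a unique parse
Unambiguous


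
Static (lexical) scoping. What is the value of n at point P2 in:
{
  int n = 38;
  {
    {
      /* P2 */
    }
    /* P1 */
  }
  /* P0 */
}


P2's block does not declare n; resolves to the enclosing declaration at depth 0
n = 38


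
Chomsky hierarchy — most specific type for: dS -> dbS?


LHS has context (more than one symbol) and |LHS| ≤ |RHS|
Classification: Type 1 (Context-Sensitive)


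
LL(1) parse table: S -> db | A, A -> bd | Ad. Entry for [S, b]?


For [S, b]: 'b' ∈ FIRST(A)
Entry: S -> A


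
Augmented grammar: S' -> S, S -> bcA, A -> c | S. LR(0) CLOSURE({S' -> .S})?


Start: S' -> .S
For each item with dot before a nonterminal B, add B -> .γ for every B-production
Closure: [S' -> .S, S -> .bcA]


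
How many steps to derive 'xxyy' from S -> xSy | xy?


Derivation: S => xSy => xxyy
Steps: 2


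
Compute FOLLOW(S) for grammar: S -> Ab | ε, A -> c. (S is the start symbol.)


$ ∈ FOLLOW(S). For each A -> αBβ: add FIRST(β)\{ε} to FOLLOW(B); if β nullable, add FOLLOW(A).
FOLLOW(S) = {$}


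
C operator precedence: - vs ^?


'-' is additive (level 9); '^' is bitwise XOR (level 4)
Higher level binds tighter
'-' has higher precedence than '^'


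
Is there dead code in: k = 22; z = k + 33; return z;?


k is read by z's definition; z is returned
No dead code


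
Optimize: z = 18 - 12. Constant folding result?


18 - 12 = 6 at compile time
Optimized: z = 6


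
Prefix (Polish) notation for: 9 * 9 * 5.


left-to-right (same/higher precedence on left): tree is (* (* 9 9) 5)
Prefix: * * 9 9 5


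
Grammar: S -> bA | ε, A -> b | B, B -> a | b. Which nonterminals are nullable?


A nonterminal is nullable iff some alternative derives ε (directly, or every symbol in it is nullable)
Nullable: {S}


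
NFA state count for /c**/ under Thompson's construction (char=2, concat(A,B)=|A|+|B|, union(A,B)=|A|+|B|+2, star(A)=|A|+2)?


Syntax tree has 1 char leaf(s), 0 union(s), 2 star(s)
chars contribute 1×2 = 2; each union adds +2; each star adds +2
Total: 2 + 0 + 4 = 6 states


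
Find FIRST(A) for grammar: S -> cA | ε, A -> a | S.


Per alternative of A: FIRST(a) = {a}; FIRST(S) = {c, ε}
FIRST(A) = {a, c, ε}


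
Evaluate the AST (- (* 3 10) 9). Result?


Evaluate inner: (* 3 10) = 30
Evaluate root: (- 30 9) = 21
Result: 21


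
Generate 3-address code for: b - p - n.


Break into single-operator statements:
t1 = b - p
t2 = t1 - n


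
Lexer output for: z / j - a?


Scan left to right, longest-match per lexeme
Tokens: ID(z), OP(/), ID(j), OP(-), ID(a)


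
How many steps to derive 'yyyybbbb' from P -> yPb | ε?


Derivation: P => yPb => yyPbb => yyyPbbb => yyyyPbbbb => yyyybbbb
Steps: 5


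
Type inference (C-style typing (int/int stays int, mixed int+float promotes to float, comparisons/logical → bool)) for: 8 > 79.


Operand types: int > int
Rule: comparison yields bool
Result type: bool


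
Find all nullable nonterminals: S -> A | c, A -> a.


A nonterminal is nullable iff some alternative derives ε (directly, or every symbol in it is nullable)
Nullable: {}


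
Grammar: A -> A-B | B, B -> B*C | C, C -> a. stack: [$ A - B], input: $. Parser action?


handle 'A-B' on top; lookahead ∈ FOLLOW(A) = {-, $}
Action: reduce (A -> A-B)


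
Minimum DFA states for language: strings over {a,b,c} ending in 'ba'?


Track the longest suffix of input matching a prefix of 'ba': 3 classes (prefixes of length 0..2)
Minimal DFA: 3 states


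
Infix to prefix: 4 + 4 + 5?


left-to-right (same/higher precedence on left): tree is (+ (+ 4 4) 5)
Prefix: + + 4 4 5


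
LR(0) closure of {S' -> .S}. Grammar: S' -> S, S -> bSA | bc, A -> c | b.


Start: S' -> .S
For each item with dot before a nonterminal B, add B -> .γ for every B-production
Closure: [S' -> .S, S -> .bSA, S -> .bc]


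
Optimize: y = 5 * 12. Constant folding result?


5 * 12 = 60 at compile time
Optimized: y = 60


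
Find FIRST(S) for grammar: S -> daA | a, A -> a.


Per alternative of S: FIRST(daA) = {d}; FIRST(a) = {a}
FIRST(S) = {a, d}


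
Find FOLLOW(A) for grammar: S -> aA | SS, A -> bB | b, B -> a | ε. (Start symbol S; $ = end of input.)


$ ∈ FOLLOW(S). For each A -> αBβ: add FIRST(β)\{ε} to FOLLOW(B); if β nullable, add FOLLOW(A).
FOLLOW(A) = {$, a}


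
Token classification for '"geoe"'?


Pattern: double-quoted sequence
Type: STRING_LITERAL


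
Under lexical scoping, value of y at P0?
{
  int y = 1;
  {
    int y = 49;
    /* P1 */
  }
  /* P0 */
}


y declared in the same block as P0
y = 1


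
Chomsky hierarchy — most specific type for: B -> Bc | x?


Left-linear: every RHS is a terminal or one nonterminal followed by a terminal
Classification: Type 3 (Regular)


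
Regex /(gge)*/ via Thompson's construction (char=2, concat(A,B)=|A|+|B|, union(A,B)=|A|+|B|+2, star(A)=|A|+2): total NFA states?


Syntax tree has 3 char leaf(s), 0 union(s), 1 star(s)
chars contribute 3×2 = 6; each union adds +2; each star adds +2
Total: 6 + 0 + 2 = 8 states


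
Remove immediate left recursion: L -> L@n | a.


Left-recursive alternatives: L@n; non-recursive: a
Introduce L': L -> aL', L' -> @nL' | ε


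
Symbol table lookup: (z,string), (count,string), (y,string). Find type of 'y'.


Lookup 'y' → type string


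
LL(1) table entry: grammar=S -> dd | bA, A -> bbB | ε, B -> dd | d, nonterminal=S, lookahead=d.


For [S, d]: 'd' ∈ FIRST(dd)
Entry: S -> dd


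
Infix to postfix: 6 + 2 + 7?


Left to right (same or higher precedence on left)
Postfix: 6 2 + 7 +


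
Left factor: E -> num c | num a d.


Common prefix: 'num'
Factored: E -> num E', E' -> c | a d


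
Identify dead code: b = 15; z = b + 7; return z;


b is read by z's definition; z is returned
No dead code


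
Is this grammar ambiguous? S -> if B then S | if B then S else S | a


dangling else: 'if B then if B then a else a' parses two ways
Ambiguous


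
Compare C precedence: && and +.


'+' is additive (level 9); '&&' is logical AND (level 2)
Higher level binds tighter
'+' has higher precedence than '&&'


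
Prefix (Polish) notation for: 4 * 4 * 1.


left-to-right (same/higher precedence on left): tree is (* (* 4 4) 1)
Prefix: * * 4 4 1


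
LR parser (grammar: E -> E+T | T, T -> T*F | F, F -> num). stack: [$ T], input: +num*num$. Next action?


lookahead ∉ {*} so T won't extend; reduce E -> T
Action: reduce (E -> T)


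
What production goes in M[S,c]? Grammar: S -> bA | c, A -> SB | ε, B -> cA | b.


For [S, c]: 'c' ∈ FIRST(c)
Entry: S -> c


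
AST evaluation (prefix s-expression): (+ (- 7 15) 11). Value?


Evaluate inner: (- 7 15) = -8
Evaluate root: (+ -8 11) = 3
Result: 3


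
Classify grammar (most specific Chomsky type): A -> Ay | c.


Left-linear: every RHS is a terminal or one nonterminal followed by a terminal
Classification: Type 3 (Regular)


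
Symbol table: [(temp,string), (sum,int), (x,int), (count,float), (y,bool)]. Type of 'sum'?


Lookup 'sum' → type int


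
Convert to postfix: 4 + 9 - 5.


Left to right (same or higher precedence on left)
Postfix: 4 9 + 5 -


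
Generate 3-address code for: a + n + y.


Break into single-operator statements:
t1 = a + n
t2 = t1 + y


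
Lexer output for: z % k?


Scan left to right, longest-match per lexeme
Tokens: ID(z), OP(%), ID(k)


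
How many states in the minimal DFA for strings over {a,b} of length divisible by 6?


Track length mod 6: states 0..5, accept at 0
Minimal DFA: 6 states


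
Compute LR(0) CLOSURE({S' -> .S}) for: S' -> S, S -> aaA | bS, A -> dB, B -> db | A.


Start: S' -> .S
For each item with dot before a nonterminal B, add B -> .γ for every B-production
Closure: [S' -> .S, S -> .aaA, S -> .bS]


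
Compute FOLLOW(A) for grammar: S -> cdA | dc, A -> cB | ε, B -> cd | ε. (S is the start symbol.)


$ ∈ FOLLOW(S). For each A -> αBβ: add FIRST(β)\{ε} to FOLLOW(B); if β nullable, add FOLLOW(A).
FOLLOW(A) = {$}


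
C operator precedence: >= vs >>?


'>>' is shift (level 8); '>=' is relational (level 7)
Higher level binds tighter
'>>' has higher precedence than '>='


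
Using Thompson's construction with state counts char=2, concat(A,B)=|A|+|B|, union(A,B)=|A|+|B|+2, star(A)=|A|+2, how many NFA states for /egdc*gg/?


Syntax tree has 6 char leaf(s), 0 union(s), 1 star(s)
chars contribute 6×2 = 12; each union adds +2; each star adds +2
Total: 12 + 0 + 2 = 14 states


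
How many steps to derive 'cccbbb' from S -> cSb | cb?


Derivation: S => cSb => ccSbb => cccbbb
Steps: 3


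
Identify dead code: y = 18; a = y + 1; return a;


y is read by a's definition; a is returned
No dead code


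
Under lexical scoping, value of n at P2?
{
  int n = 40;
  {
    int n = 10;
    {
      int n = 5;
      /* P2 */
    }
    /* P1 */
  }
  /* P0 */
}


n declared in the same block as P2
n = 5


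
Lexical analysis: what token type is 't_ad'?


Pattern: letter/underscore followed by alphanumerics, not a keyword
Type: IDENTIFIER


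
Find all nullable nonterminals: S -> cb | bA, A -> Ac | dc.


A nonterminal is nullable iff some alternative derives ε (directly, or every symbol in it is nullable)
Nullable: {}


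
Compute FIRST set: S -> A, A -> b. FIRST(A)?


Per alternative of A: FIRST(b) = {b}
FIRST(A) = {b}


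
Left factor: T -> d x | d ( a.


Common prefix: 'd'
Factored: T -> d T', T' -> x | ( a


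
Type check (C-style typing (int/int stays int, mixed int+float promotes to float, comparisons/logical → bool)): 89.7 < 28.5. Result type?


Operand types: float < float
Rule: comparison yields bool
Result type: bool


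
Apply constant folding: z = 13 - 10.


13 - 10 = 3 at compile time
Optimized: z = 3


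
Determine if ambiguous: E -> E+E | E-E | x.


'x+x-x' has two parse trees (no precedence encoded between + and -)
Ambiguous


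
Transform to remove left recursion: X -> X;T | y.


Left-recursive alternatives: X;T; non-recursive: y
Introduce X': X -> yX', X' -> ;TX' | ε


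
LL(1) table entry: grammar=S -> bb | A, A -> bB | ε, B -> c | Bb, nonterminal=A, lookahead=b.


For [A, b]: 'b' ∈ FIRST(bB)
Entry: A -> bB


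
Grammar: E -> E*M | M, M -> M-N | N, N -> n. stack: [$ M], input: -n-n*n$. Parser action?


shift '-' to continue M -> M-N
Action: shift


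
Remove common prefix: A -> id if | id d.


Common prefix: 'id'
Factored: A -> id A', A' -> if | d


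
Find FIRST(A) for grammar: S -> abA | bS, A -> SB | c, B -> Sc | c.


Per alternative of A: FIRST(SB) = {a, b}; FIRST(c) = {c}
FIRST(A) = {a, b, c}


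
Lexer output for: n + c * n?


Scan left to right, longest-match per lexeme
Tokens: ID(n), OP(+), ID(c), OP(*), ID(n)


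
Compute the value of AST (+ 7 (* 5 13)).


Evaluate inner: (* 5 13) = 65
Evaluate root: (+ 7 65) = 72
Result: 72


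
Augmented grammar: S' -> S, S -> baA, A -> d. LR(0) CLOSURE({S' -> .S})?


Start: S' -> .S
For each item with dot before a nonterminal B, add B -> .γ for every B-production
Closure: [S' -> .S, S -> .baA]


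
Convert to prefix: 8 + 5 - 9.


left-to-right (same/higher precedence on left): tree is (- (+ 8 5) 9)
Prefix: - + 8 5 9


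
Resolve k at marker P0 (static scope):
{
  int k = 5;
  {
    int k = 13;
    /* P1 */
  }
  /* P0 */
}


k declared in the same block as P0
k = 5


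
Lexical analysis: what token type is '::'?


Pattern: operator symbol
Type: OPERATOR


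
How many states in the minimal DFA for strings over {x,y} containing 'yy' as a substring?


KMP-style automaton: 2 progress states + 1 absorbing accept = 3
Minimal DFA: 3 states


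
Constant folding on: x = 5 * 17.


5 * 17 = 85 at compile time
Optimized: x = 85


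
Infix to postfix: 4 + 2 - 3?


Left to right (same or higher precedence on left)
Postfix: 4 2 + 3 -


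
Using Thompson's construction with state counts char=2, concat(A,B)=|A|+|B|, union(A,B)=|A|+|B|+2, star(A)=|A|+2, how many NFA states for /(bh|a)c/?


Syntax tree has 4 char leaf(s), 1 union(s), 0 star(s)
chars contribute 4×2 = 8; each union adds +2; each star adds +2
Total: 8 + 2 + 0 = 10 states


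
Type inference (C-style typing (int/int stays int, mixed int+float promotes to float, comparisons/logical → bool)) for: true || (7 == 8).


Operand types: bool || bool
Rule: logical operators take bool operands and yield bool
Result type: bool


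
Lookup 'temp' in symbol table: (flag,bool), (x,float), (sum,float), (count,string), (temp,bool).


Lookup 'temp' → type bool


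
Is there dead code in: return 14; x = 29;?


statement follows a return and is unreachable
Dead: 'x = 29'


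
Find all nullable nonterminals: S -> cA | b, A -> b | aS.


A nonterminal is nullable iff some alternative derives ε (directly, or every symbol in it is nullable)
Nullable: {}


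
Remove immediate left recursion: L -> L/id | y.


Left-recursive alternatives: L/id; non-recursive: y
Introduce L': L -> yL', L' -> /idL' | ε


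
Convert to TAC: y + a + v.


Break into single-operator statements:
t1 = y + a
t2 = t1 + v


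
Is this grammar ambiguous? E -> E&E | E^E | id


'id&id^id' has two parse trees (no precedence encoded between & and ^)
Ambiguous


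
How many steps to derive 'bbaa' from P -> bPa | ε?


Derivation: P => bPa => bbPaa => bbaa
Steps: 3


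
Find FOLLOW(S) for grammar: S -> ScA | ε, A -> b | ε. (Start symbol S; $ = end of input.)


$ ∈ FOLLOW(S). For each A -> αBβ: add FIRST(β)\{ε} to FOLLOW(B); if β nullable, add FOLLOW(A).
FOLLOW(S) = {$, c}


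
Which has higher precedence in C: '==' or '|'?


'==' is equality (level 6); '|' is bitwise OR (level 3)
Higher level binds tighter
'==' has higher precedence than '|'


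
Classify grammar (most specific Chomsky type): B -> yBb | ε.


Single nonterminal LHS, but y^n b^n is not regular
Classification: Type 2 (Context-Free)


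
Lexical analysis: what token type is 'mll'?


Pattern: letter/underscore followed by alphanumerics, not a keyword
Type: IDENTIFIER


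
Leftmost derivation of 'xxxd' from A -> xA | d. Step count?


Derivation: A => xA => xxA => xxxA => xxxd
Steps: 4


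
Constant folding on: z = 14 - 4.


14 - 4 = 10 at compile time
Optimized: z = 10


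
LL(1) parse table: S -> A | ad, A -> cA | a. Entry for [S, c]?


For [S, c]: 'c' ∈ FIRST(A)
Entry: S -> A


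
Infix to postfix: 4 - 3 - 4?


Left to right (same or higher precedence on left)
Postfix: 4 3 - 4 -


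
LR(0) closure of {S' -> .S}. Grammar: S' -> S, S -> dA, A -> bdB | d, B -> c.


Start: S' -> .S
For each item with dot before a nonterminal B, add B -> .γ for every B-production
Closure: [S' -> .S, S -> .dA]


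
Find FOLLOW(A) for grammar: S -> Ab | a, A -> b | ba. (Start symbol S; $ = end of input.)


$ ∈ FOLLOW(S). For each A -> αBβ: add FIRST(β)\{ε} to FOLLOW(B); if β nullable, add FOLLOW(A).
FOLLOW(A) = {b}


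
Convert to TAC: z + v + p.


Break into single-operator statements:
t1 = z + v
t2 = t1 + p


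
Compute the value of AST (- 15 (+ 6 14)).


Evaluate inner: (+ 6 14) = 20
Evaluate root: (- 15 20) = -5
Result: -5


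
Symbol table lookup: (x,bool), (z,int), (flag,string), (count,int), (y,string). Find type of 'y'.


Lookup 'y' → type string


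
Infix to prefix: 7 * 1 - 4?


left-to-right (same/higher precedence on left): tree is (- (* 7 1) 4)
Prefix: - * 7 1 4


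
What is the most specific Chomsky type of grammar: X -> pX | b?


Right-linear: every RHS is a terminal or a terminal followed by one nonterminal
Classification: Type 3 (Regular)


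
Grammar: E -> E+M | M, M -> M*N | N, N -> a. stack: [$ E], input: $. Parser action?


start symbol E on stack, input exhausted
Action: accept


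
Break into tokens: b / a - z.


Scan left to right, longest-match per lexeme
Tokens: ID(b), OP(/), ID(a), OP(-), ID(z)


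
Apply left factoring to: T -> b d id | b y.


Common prefix: 'b'
Factored: T -> b T', T' -> d id | y


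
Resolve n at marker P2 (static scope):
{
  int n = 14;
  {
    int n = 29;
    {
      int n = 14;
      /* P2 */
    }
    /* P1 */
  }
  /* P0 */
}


n declared in the same block as P2
n = 14


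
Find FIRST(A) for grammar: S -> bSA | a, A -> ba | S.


Per alternative of A: FIRST(ba) = {b}; FIRST(S) = {a, b}
FIRST(A) = {a, b}


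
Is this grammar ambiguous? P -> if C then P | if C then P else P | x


dangling else: 'if C then if C then x else x' parses two ways
Ambiguous


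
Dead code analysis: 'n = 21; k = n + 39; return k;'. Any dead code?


n is read by k's definition; k is returned
No dead code


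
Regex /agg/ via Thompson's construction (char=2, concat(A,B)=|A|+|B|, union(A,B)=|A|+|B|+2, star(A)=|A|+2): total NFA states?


Syntax tree has 3 char leaf(s), 0 union(s), 0 star(s)
chars contribute 3×2 = 6; each union adds +2; each star adds +2
Total: 6 + 0 + 0 = 6 states


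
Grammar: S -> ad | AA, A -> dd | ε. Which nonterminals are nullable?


A nonterminal is nullable iff some alternative derives ε (directly, or every symbol in it is nullable)
Nullable: {A, S}


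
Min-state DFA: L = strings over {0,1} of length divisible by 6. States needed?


Track length mod 6: states 0..5, accept at 0
Minimal DFA: 6 states


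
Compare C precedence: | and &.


'&' is bitwise AND (level 5); '|' is bitwise OR (level 3)
Higher level binds tighter
'&' has higher precedence than '|'


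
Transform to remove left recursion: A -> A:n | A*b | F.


Left-recursive alternatives: A:n, A*b; non-recursive: F
Introduce A': A -> FA', A' -> :nA' | *bA' | ε


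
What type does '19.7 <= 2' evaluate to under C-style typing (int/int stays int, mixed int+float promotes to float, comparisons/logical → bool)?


Operand types: float <= int
Rule: comparison yields bool
Result type: bool


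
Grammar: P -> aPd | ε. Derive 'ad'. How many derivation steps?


Derivation: P => aPd => ad
Steps: 2


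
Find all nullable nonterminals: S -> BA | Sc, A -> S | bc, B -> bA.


A nonterminal is nullable iff some alternative derives ε (directly, or every symbol in it is nullable)
Nullable: {}


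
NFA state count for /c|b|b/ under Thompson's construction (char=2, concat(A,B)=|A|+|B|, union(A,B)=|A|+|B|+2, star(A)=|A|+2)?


Syntax tree has 3 char leaf(s), 2 union(s), 0 star(s)
chars contribute 3×2 = 6; each union adds +2; each star adds +2
Total: 6 + 4 + 0 = 10 states


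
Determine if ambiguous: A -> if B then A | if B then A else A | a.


dangling else: 'if B then if B then a else a' parses two ways
Ambiguous


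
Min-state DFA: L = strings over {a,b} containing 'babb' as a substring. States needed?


KMP-style automaton: 4 progress states + 1 absorbing accept = 5
Minimal DFA: 5 states


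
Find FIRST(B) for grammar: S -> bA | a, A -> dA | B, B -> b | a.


Per alternative of B: FIRST(b) = {b}; FIRST(a) = {a}
FIRST(B) = {a, b}


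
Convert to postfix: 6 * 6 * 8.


Left to right (same or higher precedence on left)
Postfix: 6 6 * 8 *


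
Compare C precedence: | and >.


'>' is relational (level 7); '|' is bitwise OR (level 3)
Higher level binds tighter
'>' has higher precedence than '|'


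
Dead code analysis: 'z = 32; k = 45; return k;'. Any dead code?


z is assigned but never read
Dead: 'z = 32'


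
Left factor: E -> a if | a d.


Common prefix: 'a'
Factored: E -> a E', E' -> if | d


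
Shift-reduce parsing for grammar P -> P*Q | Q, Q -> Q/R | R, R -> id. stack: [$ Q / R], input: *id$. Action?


handle 'Q/R' on top
Action: reduce (Q -> Q/R)


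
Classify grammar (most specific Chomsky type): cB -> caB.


LHS has context (more than one symbol) and |LHS| ≤ |RHS|
Classification: Type 1 (Context-Sensitive)


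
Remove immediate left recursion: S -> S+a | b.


Left-recursive alternatives: S+a; non-recursive: b
Introduce S': S -> bS', S' -> +aS' | ε


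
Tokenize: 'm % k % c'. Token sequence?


Scan left to right, longest-match per lexeme
Tokens: ID(m), OP(%), ID(k), OP(%), ID(c)


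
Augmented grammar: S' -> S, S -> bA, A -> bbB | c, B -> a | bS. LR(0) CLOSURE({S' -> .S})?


Start: S' -> .S
For each item with dot before a nonterminal B, add B -> .γ for every B-production
Closure: [S' -> .S, S -> .bA]


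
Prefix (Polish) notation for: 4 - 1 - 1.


left-to-right (same/higher precedence on left): tree is (- (- 4 1) 1)
Prefix: - - 4 1 1


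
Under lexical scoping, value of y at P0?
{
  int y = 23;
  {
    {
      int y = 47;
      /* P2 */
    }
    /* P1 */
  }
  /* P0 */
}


y declared in the same block as P0
y = 23


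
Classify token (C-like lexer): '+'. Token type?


Pattern: operator symbol
Type: OPERATOR


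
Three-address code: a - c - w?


Break into single-operator statements:
t1 = a - c
t2 = t1 - w


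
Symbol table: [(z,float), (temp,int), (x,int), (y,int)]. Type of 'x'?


Lookup 'x' → type int


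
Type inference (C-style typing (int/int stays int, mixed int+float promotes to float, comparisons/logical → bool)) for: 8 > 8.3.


Operand types: int > float
Rule: comparison yields bool
Result type: bool


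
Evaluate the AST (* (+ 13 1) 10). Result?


Evaluate inner: (+ 13 1) = 14
Evaluate root: (* 14 10) = 140
Result: 140


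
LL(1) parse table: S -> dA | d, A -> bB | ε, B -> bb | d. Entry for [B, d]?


For [B, d]: 'd' ∈ FIRST(d)
Entry: B -> d


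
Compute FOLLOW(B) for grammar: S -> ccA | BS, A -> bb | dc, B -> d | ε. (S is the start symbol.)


$ ∈ FOLLOW(S). For each A -> αBβ: add FIRST(β)\{ε} to FOLLOW(B); if β nullable, add FOLLOW(A).
FOLLOW(B) = {c, d}


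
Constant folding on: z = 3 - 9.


3 - 9 = -6 at compile time
Optimized: z = -6


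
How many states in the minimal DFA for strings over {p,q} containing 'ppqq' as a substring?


KMP-style automaton: 4 progress states + 1 absorbing accept = 5
Minimal DFA: 5 states


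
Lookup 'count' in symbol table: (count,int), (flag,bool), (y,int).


Lookup 'count' → type int


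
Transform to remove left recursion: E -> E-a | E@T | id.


Left-recursive alternatives: E-a, E@T; non-recursive: id
Introduce E': E -> idE', E' -> -aE' | @TE' | ε


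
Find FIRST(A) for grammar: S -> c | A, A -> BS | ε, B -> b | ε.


Per alternative of A: FIRST(BS) = {b, c, ε}; FIRST(ε) = {ε}
FIRST(A) = {b, c, ε}


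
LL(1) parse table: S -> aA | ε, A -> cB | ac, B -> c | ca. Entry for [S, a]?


For [S, a]: 'a' ∈ FIRST(aA)
Entry: S -> aA


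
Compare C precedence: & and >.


'>' is relational (level 7); '&' is bitwise AND (level 5)
Higher level binds tighter
'>' has higher precedence than '&'


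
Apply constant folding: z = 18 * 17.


18 * 17 = 306 at compile time
Optimized: z = 306


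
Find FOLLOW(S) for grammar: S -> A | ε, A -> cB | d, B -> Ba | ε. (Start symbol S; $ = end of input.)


$ ∈ FOLLOW(S). For each A -> αBβ: add FIRST(β)\{ε} to FOLLOW(B); if β nullable, add FOLLOW(A).
FOLLOW(S) = {$}


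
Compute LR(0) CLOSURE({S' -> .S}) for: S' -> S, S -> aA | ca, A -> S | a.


Start: S' -> .S
For each item with dot before a nonterminal B, add B -> .γ for every B-production
Closure: [S' -> .S, S -> .aA, S -> .ca]


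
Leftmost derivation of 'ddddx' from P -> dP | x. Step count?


Derivation: P => dP => ddP => dddP => ddddP => ddddx
Steps: 5


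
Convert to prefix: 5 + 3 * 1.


'*' binds tighter: tree is (+ 5 (* 3 1))
Prefix: + 5 * 3 1


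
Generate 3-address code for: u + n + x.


Break into single-operator statements:
t1 = u + n
t2 = t1 + x


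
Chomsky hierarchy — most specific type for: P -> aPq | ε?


Single nonterminal LHS, but a^n q^n is not regular
Classification: Type 2 (Context-Free)


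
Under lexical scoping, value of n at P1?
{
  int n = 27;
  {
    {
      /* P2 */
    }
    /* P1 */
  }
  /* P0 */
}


P1's block does not declare n; resolves to the enclosing declaration at depth 0
n = 27


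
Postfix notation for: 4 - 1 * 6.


* has higher precedence, evaluate 1*6 first
Postfix: 4 1 6 * -


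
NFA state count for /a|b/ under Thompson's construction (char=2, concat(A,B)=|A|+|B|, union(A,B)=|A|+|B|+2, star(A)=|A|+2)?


Syntax tree has 2 char leaf(s), 1 union(s), 0 star(s)
chars contribute 2×2 = 4; each union adds +2; each star adds +2
Total: 4 + 2 + 0 = 6 states


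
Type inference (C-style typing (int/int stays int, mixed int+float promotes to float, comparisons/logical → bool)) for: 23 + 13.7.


Operand types: int + float
Rule: mixed int/float promotes to float; int/int stays int
Result type: float


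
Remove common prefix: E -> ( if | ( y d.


Common prefix: '('
Factored: E -> ( E', E' -> if | y d


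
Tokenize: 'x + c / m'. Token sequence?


Scan left to right, longest-match per lexeme
Tokens: ID(x), OP(+), ID(c), OP(/), ID(m)


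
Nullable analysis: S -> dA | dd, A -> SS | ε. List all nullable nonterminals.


A nonterminal is nullable iff some alternative derives ε (directly, or every symbol in it is nullable)
Nullable: {A}


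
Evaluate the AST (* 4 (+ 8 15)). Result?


Evaluate inner: (+ 8 15) = 23
Evaluate root: (* 4 23) = 92
Result: 92


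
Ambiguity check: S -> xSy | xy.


balanced x^n…y^n: each string has a unique parse
Unambiguous


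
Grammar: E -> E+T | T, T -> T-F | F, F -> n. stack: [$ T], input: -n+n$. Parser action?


shift '-' to continue T -> T-F
Action: shift


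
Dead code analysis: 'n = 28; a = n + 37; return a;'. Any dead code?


n is read by a's definition; a is returned
No dead code


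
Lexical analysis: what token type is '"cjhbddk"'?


Pattern: double-quoted sequence
Type: STRING_LITERAL


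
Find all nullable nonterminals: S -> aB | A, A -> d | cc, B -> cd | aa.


A nonterminal is nullable iff some alternative derives ε (directly, or every symbol in it is nullable)
Nullable: {}


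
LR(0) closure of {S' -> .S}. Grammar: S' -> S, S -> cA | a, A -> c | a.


Start: S' -> .S
For each item with dot before a nonterminal B, add B -> .γ for every B-production
Closure: [S' -> .S, S -> .cA, S -> .a]


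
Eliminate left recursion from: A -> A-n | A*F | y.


Left-recursive alternatives: A-n, A*F; non-recursive: y
Introduce A': A -> yA', A' -> -nA' | *FA' | ε


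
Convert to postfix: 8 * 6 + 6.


Left to right (same or higher precedence on left)
Postfix: 8 6 * 6 +


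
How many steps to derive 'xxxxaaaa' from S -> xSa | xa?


Derivation: S => xSa => xxSaa => xxxSaaa => xxxxaaaa
Steps: 4


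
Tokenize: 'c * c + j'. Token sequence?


Scan left to right, longest-match per lexeme
Tokens: ID(c), OP(*), ID(c), OP(+), ID(j)


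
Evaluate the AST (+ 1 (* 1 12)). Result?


Evaluate inner: (* 1 12) = 12
Evaluate root: (+ 1 12) = 13
Result: 13


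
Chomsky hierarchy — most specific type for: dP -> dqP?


LHS has context (more than one symbol) and |LHS| ≤ |RHS|
Classification: Type 1 (Context-Sensitive)


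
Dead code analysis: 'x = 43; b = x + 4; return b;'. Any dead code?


x is read by b's definition; b is returned
No dead code


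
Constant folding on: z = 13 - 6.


13 - 6 = 7 at compile time
Optimized: z = 7


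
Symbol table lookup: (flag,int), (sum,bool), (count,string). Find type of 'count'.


Lookup 'count' → type string


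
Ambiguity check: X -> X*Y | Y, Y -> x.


precedence layered via separate nonterminal Y: deterministic
Unambiguous


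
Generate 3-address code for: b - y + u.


Break into single-operator statements:
t1 = b - y
t2 = t1 + u


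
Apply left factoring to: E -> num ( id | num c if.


Common prefix: 'num'
Factored: E -> num E', E' -> ( id | c if


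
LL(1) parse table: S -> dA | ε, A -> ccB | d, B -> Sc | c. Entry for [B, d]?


For [B, d]: 'd' ∈ FIRST(Sc)
Entry: B -> Sc


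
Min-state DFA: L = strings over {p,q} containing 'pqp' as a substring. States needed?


KMP-style automaton: 3 progress states + 1 absorbing accept = 4
Minimal DFA: 4 states


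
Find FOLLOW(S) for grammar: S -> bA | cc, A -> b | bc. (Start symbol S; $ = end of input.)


$ ∈ FOLLOW(S). For each A -> αBβ: add FIRST(β)\{ε} to FOLLOW(B); if β nullable, add FOLLOW(A).
FOLLOW(S) = {$}


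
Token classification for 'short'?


Pattern: reserved word
Type: KEYWORD


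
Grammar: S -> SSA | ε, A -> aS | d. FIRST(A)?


Per alternative of A: FIRST(aS) = {a}; FIRST(d) = {d}
FIRST(A) = {a, d}


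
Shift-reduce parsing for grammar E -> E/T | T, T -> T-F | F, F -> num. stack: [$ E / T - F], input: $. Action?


handle 'T-F' on top
Action: reduce (T -> T-F)


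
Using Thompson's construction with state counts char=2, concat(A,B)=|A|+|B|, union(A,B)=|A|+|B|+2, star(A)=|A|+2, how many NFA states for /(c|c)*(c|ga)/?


Syntax tree has 5 char leaf(s), 2 union(s), 1 star(s)
chars contribute 5×2 = 10; each union adds +2; each star adds +2
Total: 10 + 4 + 2 = 16 states


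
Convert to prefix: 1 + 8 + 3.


left-to-right (same/higher precedence on left): tree is (+ (+ 1 8) 3)
Prefix: + + 1 8 3


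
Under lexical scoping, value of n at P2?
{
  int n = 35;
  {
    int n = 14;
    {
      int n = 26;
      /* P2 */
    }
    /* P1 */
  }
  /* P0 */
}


n declared in the same block as P2
n = 26


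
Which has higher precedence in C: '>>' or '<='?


'>>' is shift (level 8); '<=' is relational (level 7)
Higher level binds tighter
'>>' has higher precedence than '<='


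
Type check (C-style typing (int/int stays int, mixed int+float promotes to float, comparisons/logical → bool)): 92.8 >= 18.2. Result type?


Operand types: float >= float
Rule: comparison yields bool
Result type: bool


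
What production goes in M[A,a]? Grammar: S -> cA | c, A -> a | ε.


For [A, a]: 'a' ∈ FIRST(a)
Entry: A -> a


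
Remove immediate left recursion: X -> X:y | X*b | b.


Left-recursive alternatives: X:y, X*b; non-recursive: b
Introduce X': X -> bX', X' -> :yX' | *bX' | ε


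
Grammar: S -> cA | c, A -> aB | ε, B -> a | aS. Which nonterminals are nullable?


A nonterminal is nullable iff some alternative derives ε (directly, or every symbol in it is nullable)
Nullable: {A}


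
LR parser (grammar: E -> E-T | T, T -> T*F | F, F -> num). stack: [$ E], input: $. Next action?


start symbol E on stack, input exhausted
Action: accept


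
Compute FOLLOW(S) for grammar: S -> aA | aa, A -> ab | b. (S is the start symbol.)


$ ∈ FOLLOW(S). For each A -> αBβ: add FIRST(β)\{ε} to FOLLOW(B); if β nullable, add FOLLOW(A).
FOLLOW(S) = {$}


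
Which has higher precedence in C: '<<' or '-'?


'-' is additive (level 9); '<<' is shift (level 8)
Higher level binds tighter
'-' has higher precedence than '<<'


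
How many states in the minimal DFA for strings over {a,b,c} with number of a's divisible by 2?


Track (count of a) mod 2: states 0..1, accept at 0
Minimal DFA: 2 states


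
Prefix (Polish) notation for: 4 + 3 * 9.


'*' binds tighter: tree is (+ 4 (* 3 9))
Prefix: + 4 * 3 9


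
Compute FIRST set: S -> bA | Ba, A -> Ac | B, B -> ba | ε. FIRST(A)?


Per alternative of A: FIRST(Ac) = {b, c}; FIRST(B) = {b, ε}
FIRST(A) = {b, c, ε}


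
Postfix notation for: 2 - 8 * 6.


* has higher precedence, evaluate 8*6 first
Postfix: 2 8 6 * -


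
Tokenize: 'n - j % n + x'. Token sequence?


Scan left to right, longest-match per lexeme
Tokens: ID(n), OP(-), ID(j), OP(%), ID(n), OP(+), ID(x)


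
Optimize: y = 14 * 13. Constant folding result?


14 * 13 = 182 at compile time
Optimized: y = 182


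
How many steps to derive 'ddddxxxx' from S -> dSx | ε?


Derivation: S => dSx => ddSxx => dddSxxx => ddddSxxxx => ddddxxxx
Steps: 5


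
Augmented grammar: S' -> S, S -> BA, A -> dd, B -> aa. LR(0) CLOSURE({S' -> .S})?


Start: S' -> .S
For each item with dot before a nonterminal B, add B -> .γ for every B-production
Closure: [S' -> .S, S -> .BA, B -> .aa]


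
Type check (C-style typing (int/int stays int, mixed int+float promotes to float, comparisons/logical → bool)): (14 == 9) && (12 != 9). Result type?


Operand types: bool && bool
Rule: logical operators take bool operands and yield bool
Result type: bool


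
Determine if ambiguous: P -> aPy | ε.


balanced a^n…y^n: each string has a unique parse
Unambiguous


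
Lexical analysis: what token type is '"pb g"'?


Pattern: double-quoted sequence
Type: STRING_LITERAL


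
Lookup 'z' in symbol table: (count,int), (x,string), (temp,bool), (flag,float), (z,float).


Lookup 'z' → type float


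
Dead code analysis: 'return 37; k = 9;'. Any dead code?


statement follows a return and is unreachable
Dead: 'k = 9'


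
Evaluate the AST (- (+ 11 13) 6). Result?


Evaluate inner: (+ 11 13) = 24
Evaluate root: (- 24 6) = 18
Result: 18


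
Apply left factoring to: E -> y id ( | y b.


Common prefix: 'y'
Factored: E -> y E', E' -> id ( | b


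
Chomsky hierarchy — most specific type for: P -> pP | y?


Right-linear: every RHS is a terminal or a terminal followed by one nonterminal
Classification: Type 3 (Regular)


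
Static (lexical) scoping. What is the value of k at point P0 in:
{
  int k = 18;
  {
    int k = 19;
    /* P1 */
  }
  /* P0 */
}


k declared in the same block as P0
k = 18


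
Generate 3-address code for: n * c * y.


Break into single-operator statements:
t1 = n * c
t2 = t1 * y


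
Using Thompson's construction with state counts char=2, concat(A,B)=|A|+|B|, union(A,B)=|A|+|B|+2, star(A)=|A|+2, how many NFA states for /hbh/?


Syntax tree has 3 char leaf(s), 0 union(s), 0 star(s)
chars contribute 3×2 = 6; each union adds +2; each star adds +2
Total: 6 + 0 + 0 = 6 states


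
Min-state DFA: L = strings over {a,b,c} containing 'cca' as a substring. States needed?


KMP-style automaton: 3 progress states + 1 absorbing accept = 4
Minimal DFA: 4 states


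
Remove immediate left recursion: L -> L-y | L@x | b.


Left-recursive alternatives: L-y, L@x; non-recursive: b
Introduce L': L -> bL', L' -> -yL' | @xL' | ε


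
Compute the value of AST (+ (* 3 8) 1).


Evaluate inner: (* 3 8) = 24
Evaluate root: (+ 24 1) = 25
Result: 25


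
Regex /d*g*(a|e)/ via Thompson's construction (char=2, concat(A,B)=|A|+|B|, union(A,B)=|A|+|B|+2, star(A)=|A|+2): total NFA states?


Syntax tree has 4 char leaf(s), 1 union(s), 2 star(s)
chars contribute 4×2 = 8; each union adds +2; each star adds +2
Total: 8 + 2 + 4 = 14 states


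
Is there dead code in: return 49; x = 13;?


statement follows a return and is unreachable
Dead: 'x = 13'


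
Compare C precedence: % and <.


'%' is multiplicative (level 10); '<' is relational (level 7)
Higher level binds tighter
'%' has higher precedence than '<'


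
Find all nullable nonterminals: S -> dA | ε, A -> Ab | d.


A nonterminal is nullable iff some alternative derives ε (directly, or every symbol in it is nullable)
Nullable: {S}


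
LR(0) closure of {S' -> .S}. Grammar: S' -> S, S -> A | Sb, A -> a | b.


Start: S' -> .S
For each item with dot before a nonterminal B, add B -> .γ for every B-production
Closure: [S' -> .S, S -> .A, S -> .Sb, A -> .a, A -> .b]


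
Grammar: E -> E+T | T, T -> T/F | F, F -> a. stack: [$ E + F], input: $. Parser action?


'F' (not preceded by T/) is the handle for T -> F
Action: reduce (T -> F)


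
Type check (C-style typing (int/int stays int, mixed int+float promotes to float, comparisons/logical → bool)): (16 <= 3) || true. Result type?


Operand types: bool || bool
Rule: logical operators take bool operands and yield bool
Result type: bool
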